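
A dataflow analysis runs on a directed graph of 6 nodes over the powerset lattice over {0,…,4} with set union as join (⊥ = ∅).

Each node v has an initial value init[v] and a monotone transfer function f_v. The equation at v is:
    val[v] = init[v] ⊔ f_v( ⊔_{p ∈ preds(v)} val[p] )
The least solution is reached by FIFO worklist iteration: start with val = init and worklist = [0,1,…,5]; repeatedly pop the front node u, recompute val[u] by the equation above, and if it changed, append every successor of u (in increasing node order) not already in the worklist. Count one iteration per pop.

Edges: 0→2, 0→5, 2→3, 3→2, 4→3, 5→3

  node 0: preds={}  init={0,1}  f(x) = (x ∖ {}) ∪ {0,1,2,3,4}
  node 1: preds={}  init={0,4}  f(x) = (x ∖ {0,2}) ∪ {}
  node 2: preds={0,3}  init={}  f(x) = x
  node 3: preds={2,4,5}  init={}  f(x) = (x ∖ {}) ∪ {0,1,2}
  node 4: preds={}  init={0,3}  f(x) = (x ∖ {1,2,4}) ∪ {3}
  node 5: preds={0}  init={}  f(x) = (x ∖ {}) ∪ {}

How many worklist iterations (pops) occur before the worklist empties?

8

Iteration log — 8 steps:
  step 1. node 0  ⊔preds={}  new={0,1,2,3,4}  old={0,1}  +wl: 
  step 2. node 1  ⊔preds={}  new={0,4}  stable
  step 3. node 2  ⊔preds={0,1,2,3,4}  new={0,1,2,3,4}  old={}  +wl: 
  step 4. node 3  ⊔preds={0,1,2,3,4}  new={0,1,2,3,4}  old={}  +wl: 2
  step 5. node 4  ⊔preds={}  new={0,3}  stable
  step 6. node 5  ⊔preds={0,1,2,3,4}  new={0,1,2,3,4}  old={}  +wl: 3
  step 7. node 2  ⊔preds={0,1,2,3,4}  new={0,1,2,3,4}  stable
  step 8. node 3  ⊔preds={0,1,2,3,4}  new={0,1,2,3,4}  stable

Least fixpoint reached:
  node 0: {0,1,2,3,4}
  node 1: {0,4}
  node 2: {0,1,2,3,4}
  node 3: {0,1,2,3,4}
  node 4: {0,3}
  node 5: {0,1,2,3,4}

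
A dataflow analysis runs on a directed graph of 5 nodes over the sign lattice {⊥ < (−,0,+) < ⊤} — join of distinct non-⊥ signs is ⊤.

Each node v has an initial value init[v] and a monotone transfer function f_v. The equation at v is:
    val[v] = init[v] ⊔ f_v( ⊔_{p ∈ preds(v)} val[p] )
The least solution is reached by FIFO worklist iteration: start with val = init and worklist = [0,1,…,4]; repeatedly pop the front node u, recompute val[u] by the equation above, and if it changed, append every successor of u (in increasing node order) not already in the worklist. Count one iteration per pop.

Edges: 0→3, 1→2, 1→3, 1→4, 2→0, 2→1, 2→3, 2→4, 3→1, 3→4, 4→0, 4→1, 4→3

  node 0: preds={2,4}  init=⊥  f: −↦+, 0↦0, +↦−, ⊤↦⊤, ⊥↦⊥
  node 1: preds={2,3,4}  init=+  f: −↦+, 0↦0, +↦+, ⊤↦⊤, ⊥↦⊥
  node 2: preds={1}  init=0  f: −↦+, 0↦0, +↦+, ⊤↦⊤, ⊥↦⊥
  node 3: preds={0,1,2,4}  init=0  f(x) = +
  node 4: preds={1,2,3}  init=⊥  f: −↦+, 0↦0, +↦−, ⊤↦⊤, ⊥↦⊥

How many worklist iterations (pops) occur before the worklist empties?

8

Trace (8 dequeues):
  [1] u=0 | in 0 | out 0 | prev ⊥ | push {}
  [2] u=1 | in 0 | out ⊤ | prev + | push {}
  [3] u=2 | in ⊤ | out ⊤ | prev 0 | push {0,1}
  [4] u=3 | in ⊤ | out ⊤ | prev 0 | push {}
  [5] u=4 | in ⊤ | out ⊤ | prev ⊥ | push {3}
  [6] u=0 | in ⊤ | out ⊤ | prev 0 | push {}
  [7] u=1 | in ⊤ | out ⊤ | ==
  [8] u=3 | in ⊤ | out ⊤ | ==

Converged values:
  [0] ⊤
  [1] ⊤
  [2] ⊤
  [3] ⊤
  [4] ⊤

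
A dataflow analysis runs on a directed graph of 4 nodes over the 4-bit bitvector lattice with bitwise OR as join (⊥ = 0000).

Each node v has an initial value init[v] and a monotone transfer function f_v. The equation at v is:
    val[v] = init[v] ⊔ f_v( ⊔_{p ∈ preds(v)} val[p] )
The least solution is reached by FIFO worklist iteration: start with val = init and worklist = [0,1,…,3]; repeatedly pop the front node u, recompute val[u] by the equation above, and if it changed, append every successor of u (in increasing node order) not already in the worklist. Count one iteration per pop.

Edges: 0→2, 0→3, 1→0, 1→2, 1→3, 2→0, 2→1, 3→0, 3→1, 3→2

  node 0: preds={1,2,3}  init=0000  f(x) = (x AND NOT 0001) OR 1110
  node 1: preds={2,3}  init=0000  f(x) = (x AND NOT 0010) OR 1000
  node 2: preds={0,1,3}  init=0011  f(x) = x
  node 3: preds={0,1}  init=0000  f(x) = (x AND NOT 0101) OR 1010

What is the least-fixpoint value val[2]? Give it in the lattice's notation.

Worklist (9 pops):
  #1 pop 0: in=0011 → 1110 (was 0000); enqueue []
  #2 pop 1: in=0011 → 1001 (was 0000); enqueue [0]
  #3 pop 2: in=1111 → 1111 (was 0011); enqueue [1]
  #4 pop 3: in=1111 → 1010 (was 0000); enqueue [2]
  #5 pop 0: in=1111 → 1110 (no change)
  #6 pop 1: in=1111 → 1101 (was 1001); enqueue [0,3]
  #7 pop 2: in=1111 → 1111 (no change)
  #8 pop 0: in=1111 → 1110 (no change)
  #9 pop 3: in=1111 → 1010 (no change)

Fixpoint:
  val[0] = 1110
  val[1] = 1101
  val[2] = 1111
  val[3] = 1010

1111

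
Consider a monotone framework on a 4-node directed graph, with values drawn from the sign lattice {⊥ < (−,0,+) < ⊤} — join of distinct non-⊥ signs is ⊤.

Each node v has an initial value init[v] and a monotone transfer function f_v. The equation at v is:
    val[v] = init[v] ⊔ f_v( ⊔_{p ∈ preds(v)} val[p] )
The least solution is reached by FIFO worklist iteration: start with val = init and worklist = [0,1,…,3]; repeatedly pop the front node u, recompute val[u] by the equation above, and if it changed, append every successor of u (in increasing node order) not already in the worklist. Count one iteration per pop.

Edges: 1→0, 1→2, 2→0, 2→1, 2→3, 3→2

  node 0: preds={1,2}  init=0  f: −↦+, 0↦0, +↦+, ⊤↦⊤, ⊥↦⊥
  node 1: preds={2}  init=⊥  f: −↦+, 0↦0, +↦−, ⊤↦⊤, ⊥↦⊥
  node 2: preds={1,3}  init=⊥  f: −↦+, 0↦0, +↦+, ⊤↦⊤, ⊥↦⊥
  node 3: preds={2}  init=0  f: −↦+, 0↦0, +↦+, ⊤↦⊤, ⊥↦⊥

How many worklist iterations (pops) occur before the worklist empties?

8

Worklist (8 pops):
  #1 pop 0: in=⊥ → 0 (no change)
  #2 pop 1: in=⊥ → ⊥ (no change)
  #3 pop 2: in=0 → 0 (was ⊥); enqueue [0,1]
  #4 pop 3: in=0 → 0 (no change)
  #5 pop 0: in=0 → 0 (no change)
  #6 pop 1: in=0 → 0 (was ⊥); enqueue [0,2]
  #7 pop 0: in=0 → 0 (no change)
  #8 pop 2: in=0 → 0 (no change)

Fixpoint:
  val[0] = 0
  val[1] = 0
  val[2] = 0
  val[3] = 0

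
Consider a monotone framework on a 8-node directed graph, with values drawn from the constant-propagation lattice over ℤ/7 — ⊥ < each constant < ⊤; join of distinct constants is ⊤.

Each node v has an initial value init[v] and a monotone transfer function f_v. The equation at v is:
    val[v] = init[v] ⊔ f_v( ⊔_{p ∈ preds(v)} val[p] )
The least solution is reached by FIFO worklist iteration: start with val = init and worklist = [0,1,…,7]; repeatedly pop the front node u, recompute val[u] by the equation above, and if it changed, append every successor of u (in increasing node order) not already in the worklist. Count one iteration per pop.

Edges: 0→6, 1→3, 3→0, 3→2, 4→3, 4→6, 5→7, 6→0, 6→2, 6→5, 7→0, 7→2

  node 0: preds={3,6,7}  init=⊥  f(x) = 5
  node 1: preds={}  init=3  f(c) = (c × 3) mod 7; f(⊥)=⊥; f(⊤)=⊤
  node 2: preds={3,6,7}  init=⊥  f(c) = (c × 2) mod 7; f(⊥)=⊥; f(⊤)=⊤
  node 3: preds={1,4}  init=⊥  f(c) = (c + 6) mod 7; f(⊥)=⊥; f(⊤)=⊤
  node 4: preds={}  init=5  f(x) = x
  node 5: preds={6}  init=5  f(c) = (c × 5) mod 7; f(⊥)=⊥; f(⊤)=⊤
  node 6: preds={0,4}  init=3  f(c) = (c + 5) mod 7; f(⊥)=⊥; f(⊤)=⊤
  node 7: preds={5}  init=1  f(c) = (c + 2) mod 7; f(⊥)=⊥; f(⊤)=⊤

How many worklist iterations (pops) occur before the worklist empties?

10

Worklist (10 pops):
  #1 pop 0: in=⊤ → 5 (was ⊥); enqueue []
  #2 pop 1: in=⊥ → 3 (no change)
  #3 pop 2: in=⊤ → ⊤ (was ⊥); enqueue []
  #4 pop 3: in=⊤ → ⊤ (was ⊥); enqueue [0,2]
  #5 pop 4: in=⊥ → 5 (no change)
  #6 pop 5: in=3 → ⊤ (was 5); enqueue []
  #7 pop 6: in=5 → 3 (no change)
  #8 pop 7: in=⊤ → ⊤ (was 1); enqueue []
  #9 pop 0: in=⊤ → 5 (no change)
  #10 pop 2: in=⊤ → ⊤ (no change)

Fixpoint:
  val[0] = 5
  val[1] = 3
  val[2] = ⊤
  val[3] = ⊤
  val[4] = 5
  val[5] = ⊤
  val[6] = 3
  val[7] = ⊤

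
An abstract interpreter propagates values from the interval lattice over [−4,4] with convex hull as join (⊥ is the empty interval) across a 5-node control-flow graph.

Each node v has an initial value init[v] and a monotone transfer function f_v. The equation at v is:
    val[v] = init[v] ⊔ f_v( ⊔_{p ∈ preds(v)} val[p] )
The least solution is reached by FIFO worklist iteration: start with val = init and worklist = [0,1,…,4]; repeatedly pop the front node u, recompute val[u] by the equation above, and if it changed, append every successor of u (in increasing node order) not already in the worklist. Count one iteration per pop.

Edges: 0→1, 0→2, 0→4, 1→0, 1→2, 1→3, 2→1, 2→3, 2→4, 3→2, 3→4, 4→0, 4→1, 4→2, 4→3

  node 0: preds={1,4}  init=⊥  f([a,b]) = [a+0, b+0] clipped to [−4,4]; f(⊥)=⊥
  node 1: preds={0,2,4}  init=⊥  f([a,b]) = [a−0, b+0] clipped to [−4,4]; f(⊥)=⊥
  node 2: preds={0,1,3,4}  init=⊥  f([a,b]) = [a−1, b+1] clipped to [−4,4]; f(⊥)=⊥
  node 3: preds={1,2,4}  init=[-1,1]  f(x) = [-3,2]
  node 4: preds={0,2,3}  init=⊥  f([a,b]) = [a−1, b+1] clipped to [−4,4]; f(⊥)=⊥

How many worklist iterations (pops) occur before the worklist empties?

17

Worklist (17 pops):
  #1 pop 0: in=⊥ → ⊥ (no change)
  #2 pop 1: in=⊥ → ⊥ (no change)
  #3 pop 2: in=[-1,1] → [-2,2] (was ⊥); enqueue [1]
  #4 pop 3: in=[-2,2] → [-3,2] (was [-1,1]); enqueue [2]
  #5 pop 4: in=[-3,2] → [-4,3] (was ⊥); enqueue [0,3]
  #6 pop 1: in=[-4,3] → [-4,3] (was ⊥); enqueue []
  #7 pop 2: in=[-4,3] → [-4,4] (was [-2,2]); enqueue [1,4]
  #8 pop 0: in=[-4,3] → [-4,3] (was ⊥); enqueue [2]
  #9 pop 3: in=[-4,4] → [-3,2] (no change)
  #10 pop 1: in=[-4,4] → [-4,4] (was [-4,3]); enqueue [0,3]
  #11 pop 4: in=[-4,4] → [-4,4] (was [-4,3]); enqueue [1]
  #12 pop 2: in=[-4,4] → [-4,4] (no change)
  #13 pop 0: in=[-4,4] → [-4,4] (was [-4,3]); enqueue [2,4]
  #14 pop 3: in=[-4,4] → [-3,2] (no change)
  #15 pop 1: in=[-4,4] → [-4,4] (no change)
  #16 pop 2: in=[-4,4] → [-4,4] (no change)
  #17 pop 4: in=[-4,4] → [-4,4] (no change)

Fixpoint:
  val[0] = [-4,4]
  val[1] = [-4,4]
  val[2] = [-4,4]
  val[3] = [-3,2]
  val[4] = [-4,4]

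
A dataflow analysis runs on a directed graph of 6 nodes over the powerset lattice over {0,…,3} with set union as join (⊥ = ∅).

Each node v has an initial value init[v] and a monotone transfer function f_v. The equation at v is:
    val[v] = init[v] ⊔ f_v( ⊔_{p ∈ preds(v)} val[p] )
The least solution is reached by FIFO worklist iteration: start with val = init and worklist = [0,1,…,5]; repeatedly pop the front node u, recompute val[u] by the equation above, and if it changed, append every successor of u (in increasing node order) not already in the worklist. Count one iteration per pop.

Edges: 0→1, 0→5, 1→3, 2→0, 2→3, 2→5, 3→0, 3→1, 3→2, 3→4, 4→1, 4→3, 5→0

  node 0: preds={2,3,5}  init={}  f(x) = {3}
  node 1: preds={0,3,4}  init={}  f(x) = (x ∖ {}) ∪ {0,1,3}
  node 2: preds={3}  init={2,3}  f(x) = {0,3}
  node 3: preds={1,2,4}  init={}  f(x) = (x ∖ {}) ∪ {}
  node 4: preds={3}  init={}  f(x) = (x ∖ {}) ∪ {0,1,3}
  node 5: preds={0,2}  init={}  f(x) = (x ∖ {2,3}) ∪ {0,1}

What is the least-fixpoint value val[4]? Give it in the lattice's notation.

Worklist (10 pops):
  #1 pop 0: in={2,3} → {3} (was {}); enqueue []
  #2 pop 1: in={3} → {0,1,3} (was {}); enqueue []
  #3 pop 2: in={} → {0,2,3} (was {2,3}); enqueue [0]
  #4 pop 3: in={0,1,2,3} → {0,1,2,3} (was {}); enqueue [1,2]
  #5 pop 4: in={0,1,2,3} → {0,1,2,3} (was {}); enqueue [3]
  #6 pop 5: in={0,2,3} → {0,1} (was {}); enqueue []
  #7 pop 0: in={0,1,2,3} → {3} (no change)
  #8 pop 1: in={0,1,2,3} → {0,1,2,3} (was {0,1,3}); enqueue []
  #9 pop 2: in={0,1,2,3} → {0,2,3} (no change)
  #10 pop 3: in={0,1,2,3} → {0,1,2,3} (no change)

Fixpoint:
  val[0] = {3}
  val[1] = {0,1,2,3}
  val[2] = {0,2,3}
  val[3] = {0,1,2,3}
  val[4] = {0,1,2,3}
  val[5] = {0,1}

{0,1,2,3}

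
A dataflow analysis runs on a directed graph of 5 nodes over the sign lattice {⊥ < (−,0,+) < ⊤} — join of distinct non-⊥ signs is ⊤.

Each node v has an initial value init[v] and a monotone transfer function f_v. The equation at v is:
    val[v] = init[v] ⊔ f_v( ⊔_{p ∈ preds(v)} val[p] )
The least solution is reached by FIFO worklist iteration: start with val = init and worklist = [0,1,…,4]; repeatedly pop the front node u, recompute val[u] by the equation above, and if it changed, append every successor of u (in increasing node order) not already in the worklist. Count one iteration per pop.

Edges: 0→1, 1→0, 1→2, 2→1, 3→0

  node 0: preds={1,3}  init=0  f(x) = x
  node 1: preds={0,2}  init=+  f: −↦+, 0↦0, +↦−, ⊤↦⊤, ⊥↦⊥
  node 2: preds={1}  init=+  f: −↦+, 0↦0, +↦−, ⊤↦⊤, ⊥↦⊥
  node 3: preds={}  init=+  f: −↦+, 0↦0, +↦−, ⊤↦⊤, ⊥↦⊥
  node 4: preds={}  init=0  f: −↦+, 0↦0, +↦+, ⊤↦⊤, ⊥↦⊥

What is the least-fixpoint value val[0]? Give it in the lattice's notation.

Trace (7 dequeues):
  [1] u=0 | in + | out ⊤ | prev 0 | push {}
  [2] u=1 | in ⊤ | out ⊤ | prev + | push {0}
  [3] u=2 | in ⊤ | out ⊤ | prev + | push {1}
  [4] u=3 | in ⊥ | out + | ==
  [5] u=4 | in ⊥ | out 0 | ==
  [6] u=0 | in ⊤ | out ⊤ | ==
  [7] u=1 | in ⊤ | out ⊤ | ==

Converged values:
  [0] ⊤
  [1] ⊤
  [2] ⊤
  [3] +
  [4] 0

⊤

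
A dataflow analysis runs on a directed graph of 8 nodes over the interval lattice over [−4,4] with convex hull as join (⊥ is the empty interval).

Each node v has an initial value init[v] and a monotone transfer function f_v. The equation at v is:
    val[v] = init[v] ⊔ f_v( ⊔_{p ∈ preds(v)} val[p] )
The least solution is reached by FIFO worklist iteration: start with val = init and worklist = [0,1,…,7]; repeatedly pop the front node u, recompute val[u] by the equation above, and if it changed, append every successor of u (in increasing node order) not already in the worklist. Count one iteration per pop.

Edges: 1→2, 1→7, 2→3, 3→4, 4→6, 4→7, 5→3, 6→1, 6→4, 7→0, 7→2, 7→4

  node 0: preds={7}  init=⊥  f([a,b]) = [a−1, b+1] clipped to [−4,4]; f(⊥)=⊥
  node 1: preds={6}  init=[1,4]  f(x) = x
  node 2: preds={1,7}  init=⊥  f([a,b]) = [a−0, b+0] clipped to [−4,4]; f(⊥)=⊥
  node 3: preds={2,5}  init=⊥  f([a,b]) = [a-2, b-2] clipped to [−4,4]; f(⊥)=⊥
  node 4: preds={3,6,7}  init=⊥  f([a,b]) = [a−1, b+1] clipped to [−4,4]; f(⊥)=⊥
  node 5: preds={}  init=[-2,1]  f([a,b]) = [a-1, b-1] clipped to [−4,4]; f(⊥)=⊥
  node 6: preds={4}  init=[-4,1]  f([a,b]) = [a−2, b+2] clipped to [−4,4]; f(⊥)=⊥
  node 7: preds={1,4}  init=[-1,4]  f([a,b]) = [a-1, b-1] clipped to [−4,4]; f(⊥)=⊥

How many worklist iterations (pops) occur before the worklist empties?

12

Trace (12 dequeues):
  [1] u=0 | in [-1,4] | out [-2,4] | prev ⊥ | push {}
  [2] u=1 | in [-4,1] | out [-4,4] | prev [1,4] | push {}
  [3] u=2 | in [-4,4] | out [-4,4] | prev ⊥ | push {}
  [4] u=3 | in [-4,4] | out [-4,2] | prev ⊥ | push {}
  [5] u=4 | in [-4,4] | out [-4,4] | prev ⊥ | push {}
  [6] u=5 | in ⊥ | out [-2,1] | ==
  [7] u=6 | in [-4,4] | out [-4,4] | prev [-4,1] | push {1,4}
  [8] u=7 | in [-4,4] | out [-4,4] | prev [-1,4] | push {0,2}
  [9] u=1 | in [-4,4] | out [-4,4] | ==
  [10] u=4 | in [-4,4] | out [-4,4] | ==
  [11] u=0 | in [-4,4] | out [-4,4] | prev [-2,4] | push {}
  [12] u=2 | in [-4,4] | out [-4,4] | ==

Converged values:
  [0] [-4,4]
  [1] [-4,4]
  [2] [-4,4]
  [3] [-4,2]
  [4] [-4,4]
  [5] [-2,1]
  [6] [-4,4]
  [7] [-4,4]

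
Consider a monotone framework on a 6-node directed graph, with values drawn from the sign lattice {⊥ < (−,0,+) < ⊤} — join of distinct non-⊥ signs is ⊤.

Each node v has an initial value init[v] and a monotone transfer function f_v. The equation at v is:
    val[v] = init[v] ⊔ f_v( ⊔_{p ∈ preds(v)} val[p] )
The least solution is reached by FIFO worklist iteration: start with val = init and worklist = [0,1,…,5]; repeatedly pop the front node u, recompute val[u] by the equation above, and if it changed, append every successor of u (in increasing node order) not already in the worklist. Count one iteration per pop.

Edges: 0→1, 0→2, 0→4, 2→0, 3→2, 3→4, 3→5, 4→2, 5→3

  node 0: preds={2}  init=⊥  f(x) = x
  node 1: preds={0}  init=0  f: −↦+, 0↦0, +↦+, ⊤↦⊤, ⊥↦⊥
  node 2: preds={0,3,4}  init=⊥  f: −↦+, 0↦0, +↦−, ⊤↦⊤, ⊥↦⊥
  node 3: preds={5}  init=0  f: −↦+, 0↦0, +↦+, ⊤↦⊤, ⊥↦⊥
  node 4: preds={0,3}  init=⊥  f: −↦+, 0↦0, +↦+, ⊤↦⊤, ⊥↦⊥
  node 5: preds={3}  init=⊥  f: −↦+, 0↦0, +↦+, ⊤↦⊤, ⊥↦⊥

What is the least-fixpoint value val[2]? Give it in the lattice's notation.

Worklist (11 pops):
  #1 pop 0: in=⊥ → ⊥ (no change)
  #2 pop 1: in=⊥ → 0 (no change)
  #3 pop 2: in=0 → 0 (was ⊥); enqueue [0]
  #4 pop 3: in=⊥ → 0 (no change)
  #5 pop 4: in=0 → 0 (was ⊥); enqueue [2]
  #6 pop 5: in=0 → 0 (was ⊥); enqueue [3]
  #7 pop 0: in=0 → 0 (was ⊥); enqueue [1,4]
  #8 pop 2: in=0 → 0 (no change)
  #9 pop 3: in=0 → 0 (no change)
  #10 pop 1: in=0 → 0 (no change)
  #11 pop 4: in=0 → 0 (no change)

Fixpoint:
  val[0] = 0
  val[1] = 0
  val[2] = 0
  val[3] = 0
  val[4] = 0
  val[5] = 0

0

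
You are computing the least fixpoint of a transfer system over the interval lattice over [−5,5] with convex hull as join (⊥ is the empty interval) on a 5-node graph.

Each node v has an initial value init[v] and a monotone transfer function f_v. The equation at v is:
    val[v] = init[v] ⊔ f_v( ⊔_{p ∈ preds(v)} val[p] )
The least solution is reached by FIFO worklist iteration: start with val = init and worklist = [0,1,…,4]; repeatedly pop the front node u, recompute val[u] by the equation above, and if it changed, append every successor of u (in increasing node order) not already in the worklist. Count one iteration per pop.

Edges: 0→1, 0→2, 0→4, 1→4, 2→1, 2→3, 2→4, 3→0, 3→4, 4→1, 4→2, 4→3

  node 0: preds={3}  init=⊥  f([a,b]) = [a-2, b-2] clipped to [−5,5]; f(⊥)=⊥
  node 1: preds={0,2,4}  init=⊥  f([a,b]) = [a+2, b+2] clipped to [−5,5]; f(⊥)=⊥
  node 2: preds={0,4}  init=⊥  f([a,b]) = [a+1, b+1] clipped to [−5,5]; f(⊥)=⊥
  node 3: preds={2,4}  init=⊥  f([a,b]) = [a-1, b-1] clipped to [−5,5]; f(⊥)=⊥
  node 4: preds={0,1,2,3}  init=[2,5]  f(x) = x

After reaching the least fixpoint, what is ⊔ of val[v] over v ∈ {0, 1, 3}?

Worklist (25 pops):
  #1 pop 0: in=⊥ → ⊥ (no change)
  #2 pop 1: in=[2,5] → [4,5] (was ⊥); enqueue []
  #3 pop 2: in=[2,5] → [3,5] (was ⊥); enqueue [1]
  #4 pop 3: in=[2,5] → [1,4] (was ⊥); enqueue [0]
  #5 pop 4: in=[1,5] → [1,5] (was [2,5]); enqueue [2,3]
  #6 pop 1: in=[1,5] → [3,5] (was [4,5]); enqueue [4]
  #7 pop 0: in=[1,4] → [-1,2] (was ⊥); enqueue [1]
  #8 pop 2: in=[-1,5] → [0,5] (was [3,5]); enqueue []
  #9 pop 3: in=[0,5] → [-1,4] (was [1,4]); enqueue [0]
  #10 pop 4: in=[-1,5] → [-1,5] (was [1,5]); enqueue [2,3]
  #11 pop 1: in=[-1,5] → [1,5] (was [3,5]); enqueue [4]
  #12 pop 0: in=[-1,4] → [-3,2] (was [-1,2]); enqueue [1]
  #13 pop 2: in=[-3,5] → [-2,5] (was [0,5]); enqueue []
  #14 pop 3: in=[-2,5] → [-3,4] (was [-1,4]); enqueue [0]
  #15 pop 4: in=[-3,5] → [-3,5] (was [-1,5]); enqueue [2,3]
  #16 pop 1: in=[-3,5] → [-1,5] (was [1,5]); enqueue [4]
  #17 pop 0: in=[-3,4] → [-5,2] (was [-3,2]); enqueue [1]
  #18 pop 2: in=[-5,5] → [-4,5] (was [-2,5]); enqueue []
  #19 pop 3: in=[-4,5] → [-5,4] (was [-3,4]); enqueue [0]
  #20 pop 4: in=[-5,5] → [-5,5] (was [-3,5]); enqueue [2,3]
  #21 pop 1: in=[-5,5] → [-3,5] (was [-1,5]); enqueue [4]
  #22 pop 0: in=[-5,4] → [-5,2] (no change)
  #23 pop 2: in=[-5,5] → [-4,5] (no change)
  #24 pop 3: in=[-5,5] → [-5,4] (no change)
  #25 pop 4: in=[-5,5] → [-5,5] (no change)

Fixpoint:
  val[0] = [-5,2]
  val[1] = [-3,5]
  val[2] = [-4,5]
  val[3] = [-5,4]
  val[4] = [-5,5]

[-5,5]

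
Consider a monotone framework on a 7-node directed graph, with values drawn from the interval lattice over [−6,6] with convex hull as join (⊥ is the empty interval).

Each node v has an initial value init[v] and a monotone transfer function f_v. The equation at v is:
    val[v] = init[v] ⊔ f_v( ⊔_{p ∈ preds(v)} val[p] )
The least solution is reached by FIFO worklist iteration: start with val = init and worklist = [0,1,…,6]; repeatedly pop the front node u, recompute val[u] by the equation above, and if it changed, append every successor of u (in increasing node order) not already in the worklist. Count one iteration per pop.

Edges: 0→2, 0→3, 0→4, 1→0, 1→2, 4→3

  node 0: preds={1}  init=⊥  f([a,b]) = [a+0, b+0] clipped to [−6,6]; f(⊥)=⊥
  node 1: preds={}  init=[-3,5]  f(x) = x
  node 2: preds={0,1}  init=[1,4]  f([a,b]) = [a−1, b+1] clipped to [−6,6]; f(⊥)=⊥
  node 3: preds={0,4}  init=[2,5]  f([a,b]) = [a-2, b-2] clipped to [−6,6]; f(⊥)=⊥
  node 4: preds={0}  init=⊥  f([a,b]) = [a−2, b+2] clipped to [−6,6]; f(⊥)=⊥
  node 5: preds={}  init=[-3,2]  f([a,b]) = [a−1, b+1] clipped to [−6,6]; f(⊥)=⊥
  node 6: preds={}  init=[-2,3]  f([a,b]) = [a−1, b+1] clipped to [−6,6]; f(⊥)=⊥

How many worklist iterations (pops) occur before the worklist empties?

8

Worklist (8 pops):
  #1 pop 0: in=[-3,5] → [-3,5] (was ⊥); enqueue []
  #2 pop 1: in=⊥ → [-3,5] (no change)
  #3 pop 2: in=[-3,5] → [-4,6] (was [1,4]); enqueue []
  #4 pop 3: in=[-3,5] → [-5,5] (was [2,5]); enqueue []
  #5 pop 4: in=[-3,5] → [-5,6] (was ⊥); enqueue [3]
  #6 pop 5: in=⊥ → [-3,2] (no change)
  #7 pop 6: in=⊥ → [-2,3] (no change)
  #8 pop 3: in=[-5,6] → [-6,5] (was [-5,5]); enqueue []

Fixpoint:
  val[0] = [-3,5]
  val[1] = [-3,5]
  val[2] = [-4,6]
  val[3] = [-6,5]
  val[4] = [-5,6]
  val[5] = [-3,2]
  val[6] = [-2,3]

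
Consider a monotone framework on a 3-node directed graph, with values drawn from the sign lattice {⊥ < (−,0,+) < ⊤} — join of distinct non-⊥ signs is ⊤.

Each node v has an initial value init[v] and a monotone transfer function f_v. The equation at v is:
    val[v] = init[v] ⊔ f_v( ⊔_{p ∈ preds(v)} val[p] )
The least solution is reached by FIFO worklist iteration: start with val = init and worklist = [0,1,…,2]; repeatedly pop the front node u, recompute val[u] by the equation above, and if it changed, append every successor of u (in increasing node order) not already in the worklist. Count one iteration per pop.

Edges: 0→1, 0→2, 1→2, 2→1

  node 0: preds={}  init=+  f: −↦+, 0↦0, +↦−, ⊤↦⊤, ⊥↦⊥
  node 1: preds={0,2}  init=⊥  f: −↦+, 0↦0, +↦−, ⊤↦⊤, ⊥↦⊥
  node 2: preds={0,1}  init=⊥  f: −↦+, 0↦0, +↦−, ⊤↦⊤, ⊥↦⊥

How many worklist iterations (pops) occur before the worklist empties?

5

Iteration log — 5 steps:
  step 1. node 0  ⊔preds=⊥  new=+  stable
  step 2. node 1  ⊔preds=+  new=−  old=⊥  +wl: 
  step 3. node 2  ⊔preds=⊤  new=⊤  old=⊥  +wl: 1
  step 4. node 1  ⊔preds=⊤  new=⊤  old=−  +wl: 2
  step 5. node 2  ⊔preds=⊤  new=⊤  stable

Least fixpoint reached:
  node 0: +
  node 1: ⊤
  node 2: ⊤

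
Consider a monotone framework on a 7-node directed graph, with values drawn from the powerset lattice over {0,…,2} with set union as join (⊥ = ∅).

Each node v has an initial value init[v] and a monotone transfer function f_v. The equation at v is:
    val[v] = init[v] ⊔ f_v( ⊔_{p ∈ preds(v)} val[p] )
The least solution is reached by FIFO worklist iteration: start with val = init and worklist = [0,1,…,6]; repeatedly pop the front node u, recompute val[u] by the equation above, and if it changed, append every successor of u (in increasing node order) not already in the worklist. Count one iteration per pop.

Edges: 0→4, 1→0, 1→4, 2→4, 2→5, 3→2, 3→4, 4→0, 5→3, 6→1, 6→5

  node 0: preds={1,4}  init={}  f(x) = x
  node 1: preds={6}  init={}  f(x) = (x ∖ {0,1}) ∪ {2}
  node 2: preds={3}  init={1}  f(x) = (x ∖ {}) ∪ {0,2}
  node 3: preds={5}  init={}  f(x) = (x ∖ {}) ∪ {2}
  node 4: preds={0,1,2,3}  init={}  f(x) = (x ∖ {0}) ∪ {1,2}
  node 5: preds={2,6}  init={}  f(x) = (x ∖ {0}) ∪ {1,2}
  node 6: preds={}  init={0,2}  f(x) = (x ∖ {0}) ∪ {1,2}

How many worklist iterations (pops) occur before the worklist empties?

Worklist (14 pops):
  #1 pop 0: in={} → {} (no change)
  #2 pop 1: in={0,2} → {2} (was {}); enqueue [0]
  #3 pop 2: in={} → {0,1,2} (was {1}); enqueue []
  #4 pop 3: in={} → {2} (was {}); enqueue [2]
  #5 pop 4: in={0,1,2} → {1,2} (was {}); enqueue []
  #6 pop 5: in={0,1,2} → {1,2} (was {}); enqueue [3]
  #7 pop 6: in={} → {0,1,2} (was {0,2}); enqueue [1,5]
  #8 pop 0: in={1,2} → {1,2} (was {}); enqueue [4]
  #9 pop 2: in={2} → {0,1,2} (no change)
  #10 pop 3: in={1,2} → {1,2} (was {2}); enqueue [2]
  #11 pop 1: in={0,1,2} → {2} (no change)
  #12 pop 5: in={0,1,2} → {1,2} (no change)
  #13 pop 4: in={0,1,2} → {1,2} (no change)
  #14 pop 2: in={1,2} → {0,1,2} (no change)

Fixpoint:
  val[0] = {1,2}
  val[1] = {2}
  val[2] = {0,1,2}
  val[3] = {1,2}
  val[4] = {1,2}
  val[5] = {1,2}
  val[6] = {0,1,2}

14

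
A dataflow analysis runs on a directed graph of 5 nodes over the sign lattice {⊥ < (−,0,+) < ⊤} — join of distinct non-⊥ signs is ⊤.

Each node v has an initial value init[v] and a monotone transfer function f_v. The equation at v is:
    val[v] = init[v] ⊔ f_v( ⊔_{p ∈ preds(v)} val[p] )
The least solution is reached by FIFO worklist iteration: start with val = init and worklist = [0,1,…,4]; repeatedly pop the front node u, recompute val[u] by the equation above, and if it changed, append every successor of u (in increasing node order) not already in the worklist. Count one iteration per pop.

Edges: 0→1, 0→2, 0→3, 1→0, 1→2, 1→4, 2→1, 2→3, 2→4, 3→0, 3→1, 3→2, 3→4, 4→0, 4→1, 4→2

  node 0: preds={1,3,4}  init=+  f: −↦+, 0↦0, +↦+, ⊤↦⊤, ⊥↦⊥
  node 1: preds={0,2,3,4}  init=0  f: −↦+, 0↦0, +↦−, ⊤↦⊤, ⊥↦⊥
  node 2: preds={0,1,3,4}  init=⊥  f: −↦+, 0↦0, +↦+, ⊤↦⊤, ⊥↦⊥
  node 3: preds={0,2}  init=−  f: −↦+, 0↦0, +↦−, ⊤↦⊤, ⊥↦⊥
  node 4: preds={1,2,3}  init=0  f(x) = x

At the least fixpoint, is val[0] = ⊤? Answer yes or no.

Trace (8 dequeues):
  [1] u=0 | in ⊤ | out ⊤ | prev + | push {}
  [2] u=1 | in ⊤ | out ⊤ | prev 0 | push {0}
  [3] u=2 | in ⊤ | out ⊤ | prev ⊥ | push {1}
  [4] u=3 | in ⊤ | out ⊤ | prev − | push {2}
  [5] u=4 | in ⊤ | out ⊤ | prev 0 | push {}
  [6] u=0 | in ⊤ | out ⊤ | ==
  [7] u=1 | in ⊤ | out ⊤ | ==
  [8] u=2 | in ⊤ | out ⊤ | ==

Converged values:
  [0] ⊤
  [1] ⊤
  [2] ⊤
  [3] ⊤
  [4] ⊤

yes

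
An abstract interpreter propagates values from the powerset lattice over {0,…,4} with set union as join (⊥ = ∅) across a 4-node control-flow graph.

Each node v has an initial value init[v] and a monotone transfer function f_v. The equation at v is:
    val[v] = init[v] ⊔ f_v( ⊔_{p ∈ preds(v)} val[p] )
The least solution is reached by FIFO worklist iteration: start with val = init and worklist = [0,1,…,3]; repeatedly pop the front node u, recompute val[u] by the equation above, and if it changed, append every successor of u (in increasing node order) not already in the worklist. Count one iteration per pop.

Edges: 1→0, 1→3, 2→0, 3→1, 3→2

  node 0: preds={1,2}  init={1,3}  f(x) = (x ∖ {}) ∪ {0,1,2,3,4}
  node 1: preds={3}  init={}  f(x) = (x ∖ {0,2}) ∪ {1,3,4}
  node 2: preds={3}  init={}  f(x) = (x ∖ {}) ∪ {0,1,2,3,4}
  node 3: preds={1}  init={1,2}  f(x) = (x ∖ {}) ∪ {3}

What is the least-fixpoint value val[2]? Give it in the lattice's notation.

{0,1,2,3,4}

Iteration log — 7 steps:
  step 1. node 0  ⊔preds={}  new={0,1,2,3,4}  old={1,3}  +wl: 
  step 2. node 1  ⊔preds={1,2}  new={1,3,4}  old={}  +wl: 0
  step 3. node 2  ⊔preds={1,2}  new={0,1,2,3,4}  old={}  +wl: 
  step 4. node 3  ⊔preds={1,3,4}  new={1,2,3,4}  old={1,2}  +wl: 1,2
  step 5. node 0  ⊔preds={0,1,2,3,4}  new={0,1,2,3,4}  stable
  step 6. node 1  ⊔preds={1,2,3,4}  new={1,3,4}  stable
  step 7. node 2  ⊔preds={1,2,3,4}  new={0,1,2,3,4}  stable

Least fixpoint reached:
  node 0: {0,1,2,3,4}
  node 1: {1,3,4}
  node 2: {0,1,2,3,4}
  node 3: {1,2,3,4}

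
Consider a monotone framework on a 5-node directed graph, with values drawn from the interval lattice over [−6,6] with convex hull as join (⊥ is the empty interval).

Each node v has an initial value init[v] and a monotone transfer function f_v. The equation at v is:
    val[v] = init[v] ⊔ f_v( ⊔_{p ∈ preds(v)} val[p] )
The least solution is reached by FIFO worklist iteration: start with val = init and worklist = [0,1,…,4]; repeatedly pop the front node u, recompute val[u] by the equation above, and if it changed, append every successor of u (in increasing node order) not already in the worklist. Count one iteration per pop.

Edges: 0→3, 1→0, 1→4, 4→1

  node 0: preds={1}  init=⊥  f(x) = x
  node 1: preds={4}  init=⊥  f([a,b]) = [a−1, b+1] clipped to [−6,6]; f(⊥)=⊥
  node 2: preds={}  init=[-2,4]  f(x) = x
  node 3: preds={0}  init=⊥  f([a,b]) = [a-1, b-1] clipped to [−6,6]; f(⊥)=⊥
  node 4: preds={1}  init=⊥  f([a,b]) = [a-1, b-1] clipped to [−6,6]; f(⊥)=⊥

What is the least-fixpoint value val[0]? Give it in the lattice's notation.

Iteration log — 5 steps:
  step 1. node 0  ⊔preds=⊥  new=⊥  stable
  step 2. node 1  ⊔preds=⊥  new=⊥  stable
  step 3. node 2  ⊔preds=⊥  new=[-2,4]  stable
  step 4. node 3  ⊔preds=⊥  new=⊥  stable
  step 5. node 4  ⊔preds=⊥  new=⊥  stable

Least fixpoint reached:
  node 0: ⊥
  node 1: ⊥
  node 2: [-2,4]
  node 3: ⊥
  node 4: ⊥

⊥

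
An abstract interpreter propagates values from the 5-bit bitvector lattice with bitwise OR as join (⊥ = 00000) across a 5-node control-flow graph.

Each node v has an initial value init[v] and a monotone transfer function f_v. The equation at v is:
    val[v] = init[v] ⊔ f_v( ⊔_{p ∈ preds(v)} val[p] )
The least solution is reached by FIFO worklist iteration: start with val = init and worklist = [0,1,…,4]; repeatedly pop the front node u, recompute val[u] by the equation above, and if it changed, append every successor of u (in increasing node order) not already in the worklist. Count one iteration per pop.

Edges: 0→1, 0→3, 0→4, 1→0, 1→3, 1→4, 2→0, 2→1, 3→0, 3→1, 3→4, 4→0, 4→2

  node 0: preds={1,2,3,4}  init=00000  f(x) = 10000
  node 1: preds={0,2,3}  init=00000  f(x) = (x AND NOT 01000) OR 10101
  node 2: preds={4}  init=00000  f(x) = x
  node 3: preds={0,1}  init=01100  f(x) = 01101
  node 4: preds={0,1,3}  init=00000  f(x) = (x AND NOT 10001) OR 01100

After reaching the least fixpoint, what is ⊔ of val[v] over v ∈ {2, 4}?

Worklist (10 pops):
  #1 pop 0: in=01100 → 10000 (was 00000); enqueue []
  #2 pop 1: in=11100 → 10101 (was 00000); enqueue [0]
  #3 pop 2: in=00000 → 00000 (no change)
  #4 pop 3: in=10101 → 01101 (was 01100); enqueue [1]
  #5 pop 4: in=11101 → 01100 (was 00000); enqueue [2]
  #6 pop 0: in=11101 → 10000 (no change)
  #7 pop 1: in=11101 → 10101 (no change)
  #8 pop 2: in=01100 → 01100 (was 00000); enqueue [0,1]
  #9 pop 0: in=11101 → 10000 (no change)
  #10 pop 1: in=11101 → 10101 (no change)

Fixpoint:
  val[0] = 10000
  val[1] = 10101
  val[2] = 01100
  val[3] = 01101
  val[4] = 01100

01100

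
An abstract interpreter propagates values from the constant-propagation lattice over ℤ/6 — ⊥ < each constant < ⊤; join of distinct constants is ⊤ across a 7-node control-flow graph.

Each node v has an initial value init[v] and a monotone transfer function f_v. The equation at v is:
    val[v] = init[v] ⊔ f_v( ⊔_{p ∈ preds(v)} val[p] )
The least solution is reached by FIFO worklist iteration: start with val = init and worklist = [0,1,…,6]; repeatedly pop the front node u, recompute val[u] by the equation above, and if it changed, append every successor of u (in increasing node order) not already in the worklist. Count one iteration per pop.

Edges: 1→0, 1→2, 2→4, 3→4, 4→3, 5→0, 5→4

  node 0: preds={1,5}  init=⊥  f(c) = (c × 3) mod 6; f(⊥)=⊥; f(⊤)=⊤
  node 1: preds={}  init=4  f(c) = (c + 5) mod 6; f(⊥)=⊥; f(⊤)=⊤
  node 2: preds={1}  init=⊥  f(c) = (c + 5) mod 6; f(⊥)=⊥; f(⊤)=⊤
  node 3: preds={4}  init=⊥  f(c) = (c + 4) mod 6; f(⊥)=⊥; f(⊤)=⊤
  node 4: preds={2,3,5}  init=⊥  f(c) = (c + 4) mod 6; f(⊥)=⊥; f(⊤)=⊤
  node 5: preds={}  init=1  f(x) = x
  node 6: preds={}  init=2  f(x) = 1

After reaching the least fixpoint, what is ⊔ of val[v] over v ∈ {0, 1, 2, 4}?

⊤

Iteration log — 9 steps:
  step 1. node 0  ⊔preds=⊤  new=⊤  old=⊥  +wl: 
  step 2. node 1  ⊔preds=⊥  new=4  stable
  step 3. node 2  ⊔preds=4  new=3  old=⊥  +wl: 
  step 4. node 3  ⊔preds=⊥  new=⊥  stable
  step 5. node 4  ⊔preds=⊤  new=⊤  old=⊥  +wl: 3
  step 6. node 5  ⊔preds=⊥  new=1  stable
  step 7. node 6  ⊔preds=⊥  new=⊤  old=2  +wl: 
  step 8. node 3  ⊔preds=⊤  new=⊤  old=⊥  +wl: 4
  step 9. node 4  ⊔preds=⊤  new=⊤  stable

Least fixpoint reached:
  node 0: ⊤
  node 1: 4
  node 2: 3
  node 3: ⊤
  node 4: ⊤
  node 5: 1
  node 6: ⊤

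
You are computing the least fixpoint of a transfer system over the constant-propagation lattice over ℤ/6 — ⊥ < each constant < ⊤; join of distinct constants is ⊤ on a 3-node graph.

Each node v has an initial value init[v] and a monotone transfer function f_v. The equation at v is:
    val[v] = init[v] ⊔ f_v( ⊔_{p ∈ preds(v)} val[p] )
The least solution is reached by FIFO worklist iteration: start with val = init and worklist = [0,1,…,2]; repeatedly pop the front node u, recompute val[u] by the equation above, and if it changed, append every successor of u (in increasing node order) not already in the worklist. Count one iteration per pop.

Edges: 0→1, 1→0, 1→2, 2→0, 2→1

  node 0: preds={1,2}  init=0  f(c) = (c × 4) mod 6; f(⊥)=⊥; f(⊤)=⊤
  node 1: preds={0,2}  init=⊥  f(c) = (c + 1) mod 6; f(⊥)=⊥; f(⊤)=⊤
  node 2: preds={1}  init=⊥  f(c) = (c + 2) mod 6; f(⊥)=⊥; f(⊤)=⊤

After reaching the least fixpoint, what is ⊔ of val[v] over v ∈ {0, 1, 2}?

⊤

Trace (9 dequeues):
  [1] u=0 | in ⊥ | out 0 | ==
  [2] u=1 | in 0 | out 1 | prev ⊥ | push {0}
  [3] u=2 | in 1 | out 3 | prev ⊥ | push {1}
  [4] u=0 | in ⊤ | out ⊤ | prev 0 | push {}
  [5] u=1 | in ⊤ | out ⊤ | prev 1 | push {0,2}
  [6] u=0 | in ⊤ | out ⊤ | ==
  [7] u=2 | in ⊤ | out ⊤ | prev 3 | push {0,1}
  [8] u=0 | in ⊤ | out ⊤ | ==
  [9] u=1 | in ⊤ | out ⊤ | ==

Converged values:
  [0] ⊤
  [1] ⊤
  [2] ⊤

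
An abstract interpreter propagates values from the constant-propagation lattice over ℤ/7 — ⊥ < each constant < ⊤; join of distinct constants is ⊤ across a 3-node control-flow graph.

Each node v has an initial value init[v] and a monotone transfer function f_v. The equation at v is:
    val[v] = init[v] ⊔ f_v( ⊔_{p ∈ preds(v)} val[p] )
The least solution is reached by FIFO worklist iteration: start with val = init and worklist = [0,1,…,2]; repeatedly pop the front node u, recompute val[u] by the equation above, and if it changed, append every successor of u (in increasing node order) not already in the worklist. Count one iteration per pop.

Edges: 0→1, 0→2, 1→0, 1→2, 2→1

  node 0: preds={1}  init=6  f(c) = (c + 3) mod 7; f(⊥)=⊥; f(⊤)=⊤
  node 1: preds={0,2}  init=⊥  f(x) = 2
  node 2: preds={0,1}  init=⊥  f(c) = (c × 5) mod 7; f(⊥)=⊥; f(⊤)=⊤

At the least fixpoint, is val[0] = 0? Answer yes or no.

Worklist (6 pops):
  #1 pop 0: in=⊥ → 6 (no change)
  #2 pop 1: in=6 → 2 (was ⊥); enqueue [0]
  #3 pop 2: in=⊤ → ⊤ (was ⊥); enqueue [1]
  #4 pop 0: in=2 → ⊤ (was 6); enqueue [2]
  #5 pop 1: in=⊤ → 2 (no change)
  #6 pop 2: in=⊤ → ⊤ (no change)

Fixpoint:
  val[0] = ⊤
  val[1] = 2
  val[2] = ⊤

no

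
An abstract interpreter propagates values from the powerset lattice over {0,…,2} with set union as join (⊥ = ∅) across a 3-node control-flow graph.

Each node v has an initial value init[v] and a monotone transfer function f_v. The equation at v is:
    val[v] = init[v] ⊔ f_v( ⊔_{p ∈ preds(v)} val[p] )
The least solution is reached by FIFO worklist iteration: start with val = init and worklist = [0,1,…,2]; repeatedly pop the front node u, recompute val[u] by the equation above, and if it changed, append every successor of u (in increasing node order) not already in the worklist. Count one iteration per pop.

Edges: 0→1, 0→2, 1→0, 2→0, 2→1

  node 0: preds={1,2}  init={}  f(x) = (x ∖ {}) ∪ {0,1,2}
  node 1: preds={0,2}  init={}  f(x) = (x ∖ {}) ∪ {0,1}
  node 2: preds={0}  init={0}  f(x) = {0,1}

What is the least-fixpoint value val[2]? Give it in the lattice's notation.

{0,1}

Trace (5 dequeues):
  [1] u=0 | in {0} | out {0,1,2} | prev {} | push {}
  [2] u=1 | in {0,1,2} | out {0,1,2} | prev {} | push {0}
  [3] u=2 | in {0,1,2} | out {0,1} | prev {0} | push {1}
  [4] u=0 | in {0,1,2} | out {0,1,2} | ==
  [5] u=1 | in {0,1,2} | out {0,1,2} | ==

Converged values:
  [0] {0,1,2}
  [1] {0,1,2}
  [2] {0,1}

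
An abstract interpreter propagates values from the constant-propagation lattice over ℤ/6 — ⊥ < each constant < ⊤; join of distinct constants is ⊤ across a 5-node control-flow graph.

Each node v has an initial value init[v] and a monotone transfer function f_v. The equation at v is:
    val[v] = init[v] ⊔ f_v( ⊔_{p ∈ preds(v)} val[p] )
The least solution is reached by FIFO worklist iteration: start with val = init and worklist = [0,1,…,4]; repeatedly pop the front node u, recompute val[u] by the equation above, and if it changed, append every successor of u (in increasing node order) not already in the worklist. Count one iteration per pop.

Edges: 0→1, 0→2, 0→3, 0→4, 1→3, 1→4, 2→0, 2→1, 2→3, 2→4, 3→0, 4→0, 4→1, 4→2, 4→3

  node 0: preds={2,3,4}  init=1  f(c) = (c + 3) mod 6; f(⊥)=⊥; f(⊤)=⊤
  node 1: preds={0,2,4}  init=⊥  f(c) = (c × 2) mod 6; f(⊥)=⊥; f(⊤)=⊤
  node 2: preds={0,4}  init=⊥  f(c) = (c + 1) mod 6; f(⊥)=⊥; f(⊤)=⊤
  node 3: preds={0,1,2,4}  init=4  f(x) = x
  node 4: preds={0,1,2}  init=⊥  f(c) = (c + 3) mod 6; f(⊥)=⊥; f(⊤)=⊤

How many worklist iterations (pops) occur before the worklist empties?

12

Trace (12 dequeues):
  [1] u=0 | in 4 | out 1 | ==
  [2] u=1 | in 1 | out 2 | prev ⊥ | push {}
  [3] u=2 | in 1 | out 2 | prev ⊥ | push {0,1}
  [4] u=3 | in ⊤ | out ⊤ | prev 4 | push {}
  [5] u=4 | in ⊤ | out ⊤ | prev ⊥ | push {2,3}
  [6] u=0 | in ⊤ | out ⊤ | prev 1 | push {4}
  [7] u=1 | in ⊤ | out ⊤ | prev 2 | push {}
  [8] u=2 | in ⊤ | out ⊤ | prev 2 | push {0,1}
  [9] u=3 | in ⊤ | out ⊤ | ==
  [10] u=4 | in ⊤ | out ⊤ | ==
  [11] u=0 | in ⊤ | out ⊤ | ==
  [12] u=1 | in ⊤ | out ⊤ | ==

Converged values:
  [0] ⊤
  [1] ⊤
  [2] ⊤
  [3] ⊤
  [4] ⊤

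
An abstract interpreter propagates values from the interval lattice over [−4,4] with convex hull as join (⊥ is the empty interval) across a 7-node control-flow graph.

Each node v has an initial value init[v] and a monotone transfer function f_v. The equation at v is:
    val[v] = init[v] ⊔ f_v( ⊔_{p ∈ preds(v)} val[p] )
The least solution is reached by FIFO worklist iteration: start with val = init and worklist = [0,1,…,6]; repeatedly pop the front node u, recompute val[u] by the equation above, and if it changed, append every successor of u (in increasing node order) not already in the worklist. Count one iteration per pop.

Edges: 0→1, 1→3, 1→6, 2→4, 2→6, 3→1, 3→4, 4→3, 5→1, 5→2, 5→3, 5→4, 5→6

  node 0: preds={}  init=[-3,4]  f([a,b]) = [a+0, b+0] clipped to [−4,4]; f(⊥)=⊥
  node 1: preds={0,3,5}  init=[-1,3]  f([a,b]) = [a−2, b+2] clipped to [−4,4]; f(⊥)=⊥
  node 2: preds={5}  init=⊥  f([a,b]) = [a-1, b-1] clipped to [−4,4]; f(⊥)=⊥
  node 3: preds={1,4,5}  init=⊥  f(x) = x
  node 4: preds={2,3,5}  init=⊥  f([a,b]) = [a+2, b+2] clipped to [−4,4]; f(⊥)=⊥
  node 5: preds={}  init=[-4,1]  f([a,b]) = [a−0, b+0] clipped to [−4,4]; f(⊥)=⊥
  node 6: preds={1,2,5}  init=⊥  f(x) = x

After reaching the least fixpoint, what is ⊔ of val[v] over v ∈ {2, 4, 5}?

[-4,4]

Worklist (9 pops):
  #1 pop 0: in=⊥ → [-3,4] (no change)
  #2 pop 1: in=[-4,4] → [-4,4] (was [-1,3]); enqueue []
  #3 pop 2: in=[-4,1] → [-4,0] (was ⊥); enqueue []
  #4 pop 3: in=[-4,4] → [-4,4] (was ⊥); enqueue [1]
  #5 pop 4: in=[-4,4] → [-2,4] (was ⊥); enqueue [3]
  #6 pop 5: in=⊥ → [-4,1] (no change)
  #7 pop 6: in=[-4,4] → [-4,4] (was ⊥); enqueue []
  #8 pop 1: in=[-4,4] → [-4,4] (no change)
  #9 pop 3: in=[-4,4] → [-4,4] (no change)

Fixpoint:
  val[0] = [-3,4]
  val[1] = [-4,4]
  val[2] = [-4,0]
  val[3] = [-4,4]
  val[4] = [-2,4]
  val[5] = [-4,1]
  val[6] = [-4,4]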